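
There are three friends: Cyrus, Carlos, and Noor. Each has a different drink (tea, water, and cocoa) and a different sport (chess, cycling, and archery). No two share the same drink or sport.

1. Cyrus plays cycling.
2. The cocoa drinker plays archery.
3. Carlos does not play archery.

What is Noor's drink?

With clues 1–3, tea and water are impossible for Noor's drink.
That leaves cocoa.

cocoa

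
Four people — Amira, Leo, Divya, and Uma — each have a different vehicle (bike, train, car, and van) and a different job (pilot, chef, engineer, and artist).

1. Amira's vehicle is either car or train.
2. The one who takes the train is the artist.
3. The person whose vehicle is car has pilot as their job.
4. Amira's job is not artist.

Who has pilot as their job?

Amira

With clues 1–4, Divya, Leo, and Uma are impossible for the one with job pilot.
That leaves Amira.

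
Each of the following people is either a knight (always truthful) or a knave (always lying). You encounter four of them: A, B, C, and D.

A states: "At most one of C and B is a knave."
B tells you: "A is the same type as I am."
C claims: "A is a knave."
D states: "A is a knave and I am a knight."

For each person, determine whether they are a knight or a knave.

A: knight, B: knight, C: knave, D: knave

Consider A. Suppose A is a knave.
Then whichever role B has, B's statement has the wrong truth value — contradiction.
So A is a knight.
With that fixed, C's statement is false, so C is a knave.
With that fixed, D's statement is false, so D is a knave.
Consider B. Suppose B is a knave.
Then A's statement comes out false, contradicting A being a knight.
So B is a knight.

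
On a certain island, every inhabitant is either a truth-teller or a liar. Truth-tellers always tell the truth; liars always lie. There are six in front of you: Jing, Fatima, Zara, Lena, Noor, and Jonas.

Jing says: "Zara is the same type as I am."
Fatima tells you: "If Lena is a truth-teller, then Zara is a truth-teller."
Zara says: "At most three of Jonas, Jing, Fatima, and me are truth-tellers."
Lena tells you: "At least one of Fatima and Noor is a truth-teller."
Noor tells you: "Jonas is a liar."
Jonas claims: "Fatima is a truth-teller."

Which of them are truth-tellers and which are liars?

Jing: liar, Fatima: truth-teller, Zara: truth-teller, Lena: truth-teller, Noor: liar, Jonas: truth-teller

Consider Jing. Suppose Jing is a truth-teller.
Then no assignment of the remaining roles makes every statement match its speaker's type — contradiction.
So Jing is a liar.
With that fixed, Zara's statement is true, so Zara is a truth-teller.
With that fixed, Fatima's statement is true, so Fatima is a truth-teller.
With that fixed, Lena's statement is true, so Lena is a truth-teller.
With that fixed, Jonas's statement is true, so Jonas is a truth-teller.
With that fixed, Noor's statement is false, so Noor is a liar.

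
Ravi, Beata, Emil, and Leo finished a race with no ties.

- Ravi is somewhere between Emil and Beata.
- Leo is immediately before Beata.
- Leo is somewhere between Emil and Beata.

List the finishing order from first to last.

Emil, Ravi, Leo, Beata

From clue 1: Ravi is in {2,3}.
From clues 1–3: Emil → place 1, Ravi → place 2, Leo → place 3, Beata → place 4.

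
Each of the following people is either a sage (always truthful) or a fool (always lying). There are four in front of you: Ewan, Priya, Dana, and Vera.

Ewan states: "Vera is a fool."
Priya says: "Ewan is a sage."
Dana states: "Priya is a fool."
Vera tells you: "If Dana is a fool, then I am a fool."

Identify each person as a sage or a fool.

Consider Ewan. Suppose Ewan is a sage.
Then no assignment of the remaining roles makes every statement match its speaker's type — contradiction.
So Ewan is a fool.
With that fixed, Priya's statement is false, so Priya is a fool.
With that fixed, Dana's statement is true, so Dana is a sage.
With that fixed, Vera's statement is true, so Vera is a sage.

Ewan: fool, Priya: fool, Dana: sage, Vera: sage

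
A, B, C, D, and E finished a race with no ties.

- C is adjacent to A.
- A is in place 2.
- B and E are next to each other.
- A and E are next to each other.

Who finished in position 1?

With clues 1–2, A is ruled out for place 1.
With clues 1–3, B and E are ruled out for place 1.
With clues 1–4, D is ruled out for place 1.
So place 1 is C.

C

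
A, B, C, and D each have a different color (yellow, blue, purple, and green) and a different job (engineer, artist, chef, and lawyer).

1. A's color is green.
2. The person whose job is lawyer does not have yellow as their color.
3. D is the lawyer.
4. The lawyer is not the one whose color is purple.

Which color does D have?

Clue 1 rules out green for D's color.
With clues 1–3, yellow is impossible for D's color.
With clues 1–4, purple is impossible for D's color.
That leaves blue.

blue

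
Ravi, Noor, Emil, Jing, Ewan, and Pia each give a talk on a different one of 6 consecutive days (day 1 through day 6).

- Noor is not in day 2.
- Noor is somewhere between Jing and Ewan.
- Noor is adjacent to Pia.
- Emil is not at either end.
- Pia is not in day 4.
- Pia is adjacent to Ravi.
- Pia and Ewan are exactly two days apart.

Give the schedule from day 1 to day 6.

From clue 1: Noor is in {1,3,4,5,6}.
From clues 1–2: Noor is in {3,4,5}.
From clues 1–5: Noor is in {3,4}.
From clues 1–6: Ravi → day 2, Pia → day 3, Noor → day 4, Emil → day 5.
From clues 1–7: Ewan → day 1, Jing → day 6.

Ewan, Ravi, Pia, Noor, Emil, Jing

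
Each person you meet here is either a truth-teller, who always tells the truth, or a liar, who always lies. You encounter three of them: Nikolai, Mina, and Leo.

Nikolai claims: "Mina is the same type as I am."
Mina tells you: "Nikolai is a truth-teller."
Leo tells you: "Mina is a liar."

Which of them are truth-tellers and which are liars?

Consider Nikolai. Suppose Nikolai is a liar.
Then no assignment of the remaining roles makes every statement match its speaker's type — contradiction.
So Nikolai is a truth-teller.
With that fixed, Mina's statement is true, so Mina is a truth-teller.
With that fixed, Leo's statement is false, so Leo is a liar.

Nikolai: truth-teller, Mina: truth-teller, Leo: liar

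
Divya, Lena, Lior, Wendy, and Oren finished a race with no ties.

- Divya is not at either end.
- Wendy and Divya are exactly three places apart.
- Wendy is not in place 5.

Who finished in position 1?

Wendy

With clue 1, Divya is ruled out for place 1.
With clues 1–3, Lena, Lior, and Oren are ruled out for place 1.
So place 1 is Wendy.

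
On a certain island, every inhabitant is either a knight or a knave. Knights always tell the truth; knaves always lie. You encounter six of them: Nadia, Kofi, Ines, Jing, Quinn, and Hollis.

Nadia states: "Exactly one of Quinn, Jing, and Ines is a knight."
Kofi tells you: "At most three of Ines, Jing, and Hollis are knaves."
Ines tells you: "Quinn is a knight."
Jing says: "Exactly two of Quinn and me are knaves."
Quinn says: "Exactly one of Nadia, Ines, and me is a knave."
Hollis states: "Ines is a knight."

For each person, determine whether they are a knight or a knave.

Nadia: knave, Kofi: knight, Ines: knight, Jing: knave, Quinn: knight, Hollis: knight

Regardless of anyone's role, Kofi's statement is true, so Kofi is a knight.
Consider Nadia. Suppose Nadia is a knight.
Then no assignment of the remaining roles makes every statement match its speaker's type — contradiction.
So Nadia is a knave.
Consider Ines. Suppose Ines is a knave.
Then no assignment of the remaining roles makes every statement match its speaker's type — contradiction.
So Ines is a knight.
With that fixed, Hollis's statement is true, so Hollis is a knight.
Consider Jing. Suppose Jing is a knight.
Then Jing's own statement would have to be true, but it can't be — contradiction.
So Jing is a knave.
Consider Quinn. Suppose Quinn is a knave.
Then Nadia's statement comes out true, contradicting Nadia being a knave.
So Quinn is a knight.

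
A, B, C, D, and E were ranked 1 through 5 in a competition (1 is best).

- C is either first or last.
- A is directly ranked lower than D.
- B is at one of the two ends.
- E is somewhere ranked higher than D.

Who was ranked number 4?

A

With clue 1, C is ruled out for rank 4.
With clues 1–3, B and D are ruled out for rank 4.
With clues 1–4, E is ruled out for rank 4.
So rank 4 is A.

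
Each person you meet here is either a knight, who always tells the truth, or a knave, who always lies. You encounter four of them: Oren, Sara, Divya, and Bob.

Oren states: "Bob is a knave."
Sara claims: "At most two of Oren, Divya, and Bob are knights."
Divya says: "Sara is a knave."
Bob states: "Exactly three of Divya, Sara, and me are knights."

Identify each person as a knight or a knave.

Consider Oren. Suppose Oren is a knave.
Then no assignment of the remaining roles makes every statement match its speaker's type — contradiction.
So Oren is a knight.
Consider Sara. Suppose Sara is a knave.
Then no assignment of the remaining roles makes every statement match its speaker's type — contradiction.
So Sara is a knight.
With that fixed, Divya's statement is false, so Divya is a knave.
With that fixed, Bob's statement is false, so Bob is a knave.

Oren: knight, Sara: knight, Divya: knave, Bob: knave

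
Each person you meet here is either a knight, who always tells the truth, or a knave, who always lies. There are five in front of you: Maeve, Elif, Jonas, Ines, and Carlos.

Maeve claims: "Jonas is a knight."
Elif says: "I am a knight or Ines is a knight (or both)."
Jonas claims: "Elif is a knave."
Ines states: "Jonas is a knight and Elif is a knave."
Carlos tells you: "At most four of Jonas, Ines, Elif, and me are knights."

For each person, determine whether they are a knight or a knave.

Maeve: knave, Elif: knight, Jonas: knave, Ines: knave, Carlos: knight

Regardless of anyone's role, Carlos's statement is true, so Carlos is a knight.
Consider Maeve. Suppose Maeve is a knight.
Then no assignment of the remaining roles makes every statement match its speaker's type — contradiction.
So Maeve is a knave.
Consider Elif. Suppose Elif is a knave.
Then no assignment of the remaining roles makes every statement match its speaker's type — contradiction.
So Elif is a knight.
With that fixed, Jonas's statement is false, so Jonas is a knave.
With that fixed, Ines's statement is false, so Ines is a knave.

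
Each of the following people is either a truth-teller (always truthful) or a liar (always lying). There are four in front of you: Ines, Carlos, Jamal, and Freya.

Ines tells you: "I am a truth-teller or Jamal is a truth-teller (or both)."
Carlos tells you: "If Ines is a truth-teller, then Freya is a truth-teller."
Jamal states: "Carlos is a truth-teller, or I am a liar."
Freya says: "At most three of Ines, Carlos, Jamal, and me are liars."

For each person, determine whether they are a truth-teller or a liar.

Ines: truth-teller, Carlos: truth-teller, Jamal: truth-teller, Freya: truth-teller

Consider Ines. Suppose Ines is a liar.
Then no assignment of the remaining roles makes every statement match its speaker's type — contradiction.
So Ines is a truth-teller.
With that fixed, Freya's statement is true, so Freya is a truth-teller.
With that fixed, Carlos's statement is true, so Carlos is a truth-teller.
With that fixed, Jamal's statement is true, so Jamal is a truth-teller.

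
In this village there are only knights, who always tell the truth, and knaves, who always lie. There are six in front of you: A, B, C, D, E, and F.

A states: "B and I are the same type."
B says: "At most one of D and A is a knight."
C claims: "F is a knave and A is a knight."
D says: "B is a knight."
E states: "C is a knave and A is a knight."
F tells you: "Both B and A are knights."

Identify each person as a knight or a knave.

A: knave, B: knight, C: knave, D: knight, E: knave, F: knave

Consider A. Suppose A is a knight.
Then no assignment of the remaining roles makes every statement match its speaker's type — contradiction.
So A is a knave.
With that fixed, B's statement is true, so B is a knight.
With that fixed, C's statement is false, so C is a knave.
With that fixed, D's statement is true, so D is a knight.
With that fixed, E's statement is false, so E is a knave.
With that fixed, F's statement is false, so F is a knave.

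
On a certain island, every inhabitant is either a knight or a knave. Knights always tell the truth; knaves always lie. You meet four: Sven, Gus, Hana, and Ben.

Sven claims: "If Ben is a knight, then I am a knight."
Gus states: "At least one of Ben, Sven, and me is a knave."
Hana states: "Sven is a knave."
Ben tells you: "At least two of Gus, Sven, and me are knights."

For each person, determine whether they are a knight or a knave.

Sven: knave, Gus: knight, Hana: knight, Ben: knight

Consider Sven. Suppose Sven is a knight.
Then no assignment of the remaining roles makes every statement match its speaker's type — contradiction.
So Sven is a knave.
With that fixed, Gus's statement is true, so Gus is a knight.
With that fixed, Hana's statement is true, so Hana is a knight.
Consider Ben. Suppose Ben is a knave.
Then Sven's statement comes out true, contradicting Sven being a knave.
So Ben is a knight.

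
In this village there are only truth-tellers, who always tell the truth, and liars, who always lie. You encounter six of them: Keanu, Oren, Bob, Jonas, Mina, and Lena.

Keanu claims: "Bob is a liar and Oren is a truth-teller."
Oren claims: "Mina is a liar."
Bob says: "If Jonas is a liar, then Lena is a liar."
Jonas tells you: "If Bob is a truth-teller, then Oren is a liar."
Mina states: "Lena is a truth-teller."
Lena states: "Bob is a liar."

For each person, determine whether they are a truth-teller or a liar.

Consider Keanu. Suppose Keanu is a truth-teller.
Then no assignment of the remaining roles makes every statement match its speaker's type — contradiction.
So Keanu is a liar.
Consider Oren. Suppose Oren is a liar.
Then no assignment of the remaining roles makes every statement match its speaker's type — contradiction.
So Oren is a truth-teller.
Consider Bob. Suppose Bob is a liar.
Then Keanu's statement comes out true, contradicting Keanu being a liar.
So Bob is a truth-teller.
With that fixed, Jonas's statement is false, so Jonas is a liar.
With that fixed, Lena's statement is false, so Lena is a liar.
With that fixed, Mina's statement is false, so Mina is a liar.

Keanu: liar, Oren: truth-teller, Bob: truth-teller, Jonas: liar, Mina: liar, Lena: liar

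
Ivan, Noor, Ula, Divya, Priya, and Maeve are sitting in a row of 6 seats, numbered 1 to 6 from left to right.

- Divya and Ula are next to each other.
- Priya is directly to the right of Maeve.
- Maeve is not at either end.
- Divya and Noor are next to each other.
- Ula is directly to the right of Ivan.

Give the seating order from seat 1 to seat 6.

Ivan, Ula, Divya, Noor, Maeve, Priya

From clues 1–2: Priya is in {2,3,4,5,6}.
From clues 1–3: Priya is in {3,4,5,6}.
From clues 1–4: Ivan is in {1,4,6}.
From clues 1–5: Ivan → seat 1, Ula → seat 2, Divya → seat 3, Noor → seat 4, Maeve → seat 5, Priya → seat 6.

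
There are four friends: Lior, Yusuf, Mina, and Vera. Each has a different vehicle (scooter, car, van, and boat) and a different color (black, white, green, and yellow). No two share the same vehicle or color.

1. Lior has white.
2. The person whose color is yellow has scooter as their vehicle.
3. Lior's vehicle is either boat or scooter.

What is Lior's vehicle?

With clues 1–2, scooter is impossible for Lior's vehicle.
With clues 1–3, car and van are impossible for Lior's vehicle.
That leaves boat.

boat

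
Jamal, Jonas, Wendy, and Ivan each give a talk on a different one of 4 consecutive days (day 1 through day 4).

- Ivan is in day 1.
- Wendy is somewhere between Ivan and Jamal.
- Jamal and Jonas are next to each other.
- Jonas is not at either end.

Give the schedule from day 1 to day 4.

From clue 1: Ivan → day 1.
From clues 1–2: Jamal is in {3,4}.
From clues 1–3: Wendy → day 2.
From clues 1–4: Jonas → day 3, Jamal → day 4.

Ivan, Wendy, Jonas, Jamal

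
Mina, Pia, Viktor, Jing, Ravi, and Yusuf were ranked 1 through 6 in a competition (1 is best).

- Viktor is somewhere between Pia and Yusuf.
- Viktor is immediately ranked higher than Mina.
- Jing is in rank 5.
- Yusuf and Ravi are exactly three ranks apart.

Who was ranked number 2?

With clues 1–2, Mina is ruled out for rank 2.
With clues 1–3, Jing is ruled out for rank 2.
With clues 1–4, Pia, Ravi, and Yusuf are ruled out for rank 2.
So rank 2 is Viktor.

Viktor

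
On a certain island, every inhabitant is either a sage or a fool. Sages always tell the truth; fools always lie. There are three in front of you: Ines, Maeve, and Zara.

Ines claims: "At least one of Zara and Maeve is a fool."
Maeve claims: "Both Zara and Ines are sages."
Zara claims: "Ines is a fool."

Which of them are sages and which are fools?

Consider Ines. Suppose Ines is a fool.
Then no assignment of the remaining roles makes every statement match its speaker's type — contradiction.
So Ines is a sage.
With that fixed, Zara's statement is false, so Zara is a fool.
With that fixed, Maeve's statement is false, so Maeve is a fool.

Ines: sage, Maeve: fool, Zara: fool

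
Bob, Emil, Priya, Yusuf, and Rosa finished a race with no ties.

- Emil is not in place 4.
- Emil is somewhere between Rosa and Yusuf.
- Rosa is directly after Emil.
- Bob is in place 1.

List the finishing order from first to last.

Bob, Yusuf, Emil, Rosa, Priya

From clue 1: Emil is in {1,2,3,5}.
From clues 1–2: Emil is in {2,3}.
From clues 1–4: Bob → place 1, Yusuf → place 2, Emil → place 3, Rosa → place 4, Priya → place 5.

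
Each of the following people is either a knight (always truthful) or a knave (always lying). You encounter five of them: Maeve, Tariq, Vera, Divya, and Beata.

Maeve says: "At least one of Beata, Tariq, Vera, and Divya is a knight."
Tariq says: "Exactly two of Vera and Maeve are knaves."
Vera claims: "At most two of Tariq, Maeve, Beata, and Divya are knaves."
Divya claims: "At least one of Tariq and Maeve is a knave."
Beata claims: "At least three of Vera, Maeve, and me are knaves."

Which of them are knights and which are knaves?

Maeve: knight, Tariq: knave, Vera: knight, Divya: knight, Beata: knave

Consider Maeve. Suppose Maeve is a knave.
Then no assignment of the remaining roles makes every statement match its speaker's type — contradiction.
So Maeve is a knight.
With that fixed, Tariq's statement is false, so Tariq is a knave.
With that fixed, Divya's statement is true, so Divya is a knight.
With that fixed, Beata's statement is false, so Beata is a knave.
With that fixed, Vera's statement is true, so Vera is a knight.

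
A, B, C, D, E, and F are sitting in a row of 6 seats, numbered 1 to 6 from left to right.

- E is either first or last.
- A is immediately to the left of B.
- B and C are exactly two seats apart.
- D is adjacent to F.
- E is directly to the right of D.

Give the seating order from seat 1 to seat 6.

From clue 1: E is in {1,6}.
From clues 1–5: C → seat 1, A → seat 2, B → seat 3, F → seat 4, D → seat 5, E → seat 6.

C, A, B, F, D, E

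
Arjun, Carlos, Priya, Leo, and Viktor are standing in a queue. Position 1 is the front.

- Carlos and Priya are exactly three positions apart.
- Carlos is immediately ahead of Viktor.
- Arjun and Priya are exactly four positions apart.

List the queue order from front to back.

From clue 1: Carlos is in {1,2,4,5}.
From clues 1–2: Carlos is in {1,2,4}.
From clues 1–3: Arjun → position 1, Carlos → position 2, Viktor → position 3, Leo → position 4, Priya → position 5.

Arjun, Carlos, Viktor, Leo, Priya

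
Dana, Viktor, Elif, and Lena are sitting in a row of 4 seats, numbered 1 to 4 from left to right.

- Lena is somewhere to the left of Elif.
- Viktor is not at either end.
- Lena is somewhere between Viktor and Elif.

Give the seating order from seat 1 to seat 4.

From clue 1: Elif is in {2,3,4}.
From clues 1–2: Viktor is in {2,3}.
From clues 1–3: Dana → seat 1, Viktor → seat 2, Lena → seat 3, Elif → seat 4.

Dana, Viktor, Lena, Elif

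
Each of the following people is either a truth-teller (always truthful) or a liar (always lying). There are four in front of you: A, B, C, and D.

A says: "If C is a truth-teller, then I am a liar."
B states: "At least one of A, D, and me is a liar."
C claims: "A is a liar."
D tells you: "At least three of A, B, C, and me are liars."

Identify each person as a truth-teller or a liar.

Consider A. Suppose A is a liar.
Then A's own statement would have to be false, but it can't be — contradiction.
So A is a truth-teller.
With that fixed, C's statement is false, so C is a liar.
Consider B. Suppose B is a liar.
Then B's own statement would have to be false, but it can't be — contradiction.
So B is a truth-teller.
With that fixed, D's statement is false, so D is a liar.

A: truth-teller, B: truth-teller, C: liar, D: liar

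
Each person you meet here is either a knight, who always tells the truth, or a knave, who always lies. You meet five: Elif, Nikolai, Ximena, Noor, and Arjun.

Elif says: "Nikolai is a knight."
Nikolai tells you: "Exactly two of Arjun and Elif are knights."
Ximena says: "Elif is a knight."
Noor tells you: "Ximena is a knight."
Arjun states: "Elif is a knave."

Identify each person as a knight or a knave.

Elif: knave, Nikolai: knave, Ximena: knave, Noor: knave, Arjun: knight

Consider Elif. Suppose Elif is a knight.
Then no assignment of the remaining roles makes every statement match its speaker's type — contradiction.
So Elif is a knave.
With that fixed, Nikolai's statement is false, so Nikolai is a knave.
With that fixed, Ximena's statement is false, so Ximena is a knave.
With that fixed, Noor's statement is false, so Noor is a knave.
With that fixed, Arjun's statement is true, so Arjun is a knight.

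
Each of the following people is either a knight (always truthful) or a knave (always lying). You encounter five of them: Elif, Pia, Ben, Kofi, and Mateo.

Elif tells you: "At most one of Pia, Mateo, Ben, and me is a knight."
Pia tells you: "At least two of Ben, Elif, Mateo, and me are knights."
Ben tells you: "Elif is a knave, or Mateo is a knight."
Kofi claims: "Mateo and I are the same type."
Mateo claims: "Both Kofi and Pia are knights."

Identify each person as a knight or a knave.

Elif: knave, Pia: knight, Ben: knight, Kofi: knight, Mateo: knight

Consider Elif. Suppose Elif is a knight.
Then no assignment of the remaining roles makes every statement match its speaker's type — contradiction.
So Elif is a knave.
With that fixed, Ben's statement is true, so Ben is a knight.
Consider Pia. Suppose Pia is a knave.
Then no assignment of the remaining roles makes every statement match its speaker's type — contradiction.
So Pia is a knight.
Consider Kofi. Suppose Kofi is a knave.
Then no assignment of the remaining roles makes every statement match its speaker's type — contradiction.
So Kofi is a knight.
With that fixed, Mateo's statement is true, so Mateo is a knight.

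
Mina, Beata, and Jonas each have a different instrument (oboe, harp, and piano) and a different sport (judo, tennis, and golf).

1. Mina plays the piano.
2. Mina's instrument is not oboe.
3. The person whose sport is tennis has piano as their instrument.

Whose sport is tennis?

Mina

With clues 1–3, Beata and Jonas are impossible for the one with sport tennis.
That leaves Mina.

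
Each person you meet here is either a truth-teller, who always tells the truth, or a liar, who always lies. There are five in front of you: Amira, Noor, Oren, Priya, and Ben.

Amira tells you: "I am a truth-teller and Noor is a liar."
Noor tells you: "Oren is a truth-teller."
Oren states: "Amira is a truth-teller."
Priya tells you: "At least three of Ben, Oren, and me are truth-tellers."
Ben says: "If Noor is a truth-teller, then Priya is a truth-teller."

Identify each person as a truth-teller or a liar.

Consider Amira. Suppose Amira is a truth-teller.
Then no assignment of the remaining roles makes every statement match its speaker's type — contradiction.
So Amira is a liar.
With that fixed, Oren's statement is false, so Oren is a liar.
With that fixed, Priya's statement is false, so Priya is a liar.
With that fixed, Noor's statement is false, so Noor is a liar.
With that fixed, Ben's statement is true, so Ben is a truth-teller.

Amira: liar, Noor: liar, Oren: liar, Priya: liar, Ben: truth-teller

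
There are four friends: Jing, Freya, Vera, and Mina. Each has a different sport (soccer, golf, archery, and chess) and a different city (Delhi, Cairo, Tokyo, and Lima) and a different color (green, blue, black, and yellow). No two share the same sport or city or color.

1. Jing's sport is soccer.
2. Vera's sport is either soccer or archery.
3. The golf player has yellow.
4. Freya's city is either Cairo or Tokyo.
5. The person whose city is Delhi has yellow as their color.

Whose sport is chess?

Clue 1 rules out Jing for the one with sport chess.
With clues 1–2, Vera is impossible for the one with sport chess.
With clues 1–5, Mina is impossible for the one with sport chess.
That leaves Freya.

Freya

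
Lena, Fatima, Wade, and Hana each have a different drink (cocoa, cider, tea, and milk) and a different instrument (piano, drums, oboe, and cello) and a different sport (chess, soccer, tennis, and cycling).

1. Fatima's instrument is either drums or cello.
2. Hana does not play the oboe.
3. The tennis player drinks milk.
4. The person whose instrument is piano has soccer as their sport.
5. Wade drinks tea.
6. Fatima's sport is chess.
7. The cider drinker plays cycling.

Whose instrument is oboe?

Clue 1 rules out Fatima for the one with instrument oboe.
With clues 1–2, Hana is impossible for the one with instrument oboe.
With clues 1–7, Wade is impossible for the one with instrument oboe.
That leaves Lena.

Lena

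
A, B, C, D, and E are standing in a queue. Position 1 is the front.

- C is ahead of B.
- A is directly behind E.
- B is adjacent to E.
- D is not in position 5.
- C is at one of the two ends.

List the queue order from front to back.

C, D, B, E, A

From clue 1: B is in {2,3,4,5}.
From clues 1–2: A is in {2,3,4,5}.
From clues 1–3: A is in {4,5}.
From clues 1–4: B → position 3, E → position 4, A → position 5.
From clues 1–5: C → position 1, D → position 2.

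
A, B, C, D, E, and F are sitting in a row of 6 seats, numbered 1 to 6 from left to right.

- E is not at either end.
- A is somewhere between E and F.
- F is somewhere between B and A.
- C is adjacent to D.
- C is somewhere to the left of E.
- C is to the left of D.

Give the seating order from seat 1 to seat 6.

C, D, E, A, F, B

From clue 1: E is in {2,3,4,5}.
From clues 1–2: A is in {2,3,4,5}.
From clues 1–3: A is in {3,4}.
From clues 1–5: E → seat 3, A → seat 4, F → seat 5, B → seat 6.
From clues 1–6: C → seat 1, D → seat 2.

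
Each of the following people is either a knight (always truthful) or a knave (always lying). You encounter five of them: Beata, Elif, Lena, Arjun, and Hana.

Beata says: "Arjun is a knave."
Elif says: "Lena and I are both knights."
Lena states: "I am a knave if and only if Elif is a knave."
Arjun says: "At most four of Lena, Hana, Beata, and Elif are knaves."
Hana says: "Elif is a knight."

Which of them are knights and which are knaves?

Beata: knave, Elif: knight, Lena: knight, Arjun: knight, Hana: knight

Regardless of anyone's role, Arjun's statement is true, so Arjun is a knight.
With that fixed, Beata's statement is false, so Beata is a knave.
Consider Elif. Suppose Elif is a knave.
Then whichever role Lena has, Lena's statement has the wrong truth value — contradiction.
So Elif is a knight.
With that fixed, Hana's statement is true, so Hana is a knight.
Consider Lena. Suppose Lena is a knave.
Then Elif's statement comes out false, contradicting Elif being a knight.
So Lena is a knight.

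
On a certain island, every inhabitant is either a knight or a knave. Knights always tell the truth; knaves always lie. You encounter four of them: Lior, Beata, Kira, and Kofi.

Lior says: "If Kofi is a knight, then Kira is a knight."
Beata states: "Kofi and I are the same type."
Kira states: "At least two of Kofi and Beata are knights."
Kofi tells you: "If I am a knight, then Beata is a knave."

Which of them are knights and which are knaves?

Consider Lior. Suppose Lior is a knight.
Then no assignment of the remaining roles makes every statement match its speaker's type — contradiction.
So Lior is a knave.
Consider Beata. Suppose Beata is a knight.
Then whichever role Kofi has, Kofi's statement has the wrong truth value — contradiction.
So Beata is a knave.
With that fixed, Kira's statement is false, so Kira is a knave.
With that fixed, Kofi's statement is true, so Kofi is a knight.

Lior: knave, Beata: knave, Kira: knave, Kofi: knight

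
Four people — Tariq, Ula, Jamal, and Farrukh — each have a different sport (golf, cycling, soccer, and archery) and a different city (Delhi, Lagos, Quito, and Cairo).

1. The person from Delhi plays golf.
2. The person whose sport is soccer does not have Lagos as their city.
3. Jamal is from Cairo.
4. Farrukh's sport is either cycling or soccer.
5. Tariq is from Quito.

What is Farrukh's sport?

With clues 1–4, archery and golf are impossible for Farrukh's sport.
With clues 1–5, soccer is impossible for Farrukh's sport.
That leaves cycling.

cycling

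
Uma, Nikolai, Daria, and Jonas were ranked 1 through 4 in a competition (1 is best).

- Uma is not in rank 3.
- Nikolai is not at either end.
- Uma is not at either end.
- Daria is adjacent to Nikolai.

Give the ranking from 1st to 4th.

From clue 1: Uma is in {1,2,4}.
From clues 1–2: Nikolai is in {2,3}.
From clues 1–3: Uma → rank 2, Nikolai → rank 3.
From clues 1–4: Jonas → rank 1, Daria → rank 4.

Jonas, Uma, Nikolai, Daria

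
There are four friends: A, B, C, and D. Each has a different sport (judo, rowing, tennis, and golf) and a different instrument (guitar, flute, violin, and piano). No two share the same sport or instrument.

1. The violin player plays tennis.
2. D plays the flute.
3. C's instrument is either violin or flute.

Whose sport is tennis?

With clues 1–2, D is impossible for the one with sport tennis.
With clues 1–3, A and B are impossible for the one with sport tennis.
That leaves C.

C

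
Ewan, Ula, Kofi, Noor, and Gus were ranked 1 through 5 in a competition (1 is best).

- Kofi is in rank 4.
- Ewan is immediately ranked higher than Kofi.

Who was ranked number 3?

Ewan

With clue 1, Kofi is ruled out for rank 3.
With clues 1–2, Gus, Noor, and Ula are ruled out for rank 3.
So rank 3 is Ewan.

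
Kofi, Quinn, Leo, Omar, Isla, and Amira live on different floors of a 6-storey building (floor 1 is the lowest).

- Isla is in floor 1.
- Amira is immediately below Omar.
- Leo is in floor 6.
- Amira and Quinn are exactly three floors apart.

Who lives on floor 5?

Quinn

With clue 1, Isla is ruled out for floor 5.
With clues 1–3, Amira and Leo are ruled out for floor 5.
With clues 1–4, Kofi and Omar are ruled out for floor 5.
So floor 5 is Quinn.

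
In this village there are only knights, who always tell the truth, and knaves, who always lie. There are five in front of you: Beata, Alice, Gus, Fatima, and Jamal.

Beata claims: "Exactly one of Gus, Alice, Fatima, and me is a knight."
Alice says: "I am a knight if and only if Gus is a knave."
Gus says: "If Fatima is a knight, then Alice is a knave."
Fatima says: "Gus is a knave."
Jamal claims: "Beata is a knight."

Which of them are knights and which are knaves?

Consider Beata. Suppose Beata is a knight.
Then no assignment of the remaining roles makes every statement match its speaker's type — contradiction.
So Beata is a knave.
With that fixed, Jamal's statement is false, so Jamal is a knave.
Consider Alice. Suppose Alice is a knave.
Then no assignment of the remaining roles makes every statement match its speaker's type — contradiction.
So Alice is a knight.
Consider Gus. Suppose Gus is a knight.
Then Alice's statement comes out false, contradicting Alice being a knight.
So Gus is a knave.
With that fixed, Fatima's statement is true, so Fatima is a knight.

Beata: knave, Alice: knight, Gus: knave, Fatima: knight, Jamal: knave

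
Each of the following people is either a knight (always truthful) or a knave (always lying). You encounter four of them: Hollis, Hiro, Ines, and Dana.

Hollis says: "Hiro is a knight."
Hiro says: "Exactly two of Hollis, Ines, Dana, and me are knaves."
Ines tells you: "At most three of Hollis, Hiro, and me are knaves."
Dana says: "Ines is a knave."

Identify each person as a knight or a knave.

Regardless of anyone's role, Ines's statement is true, so Ines is a knight.
With that fixed, Dana's statement is false, so Dana is a knave.
Consider Hollis. Suppose Hollis is a knight.
Then whichever role Hiro has, Hiro's statement has the wrong truth value — contradiction.
So Hollis is a knave.
Consider Hiro. Suppose Hiro is a knight.
Then Hollis's statement comes out true, contradicting Hollis being a knave.
So Hiro is a knave.

Hollis: knave, Hiro: knave, Ines: knight, Dana: knave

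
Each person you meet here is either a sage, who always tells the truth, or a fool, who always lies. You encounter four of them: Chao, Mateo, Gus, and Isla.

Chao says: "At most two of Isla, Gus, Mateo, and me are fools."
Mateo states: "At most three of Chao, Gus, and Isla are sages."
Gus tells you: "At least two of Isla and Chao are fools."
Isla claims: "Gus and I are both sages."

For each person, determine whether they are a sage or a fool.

Chao: sage, Mateo: sage, Gus: fool, Isla: fool

Regardless of anyone's role, Mateo's statement is true, so Mateo is a sage.
Consider Chao. Suppose Chao is a fool.
Then no assignment of the remaining roles makes every statement match its speaker's type — contradiction.
So Chao is a sage.
With that fixed, Gus's statement is false, so Gus is a fool.
With that fixed, Isla's statement is false, so Isla is a fool.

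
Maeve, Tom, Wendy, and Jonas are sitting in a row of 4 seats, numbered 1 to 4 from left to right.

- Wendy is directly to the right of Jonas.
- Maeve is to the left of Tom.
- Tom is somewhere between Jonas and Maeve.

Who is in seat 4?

Wendy

With clue 1, Jonas is ruled out for seat 4.
With clues 1–2, Maeve is ruled out for seat 4.
With clues 1–3, Tom is ruled out for seat 4.
So seat 4 is Wendy.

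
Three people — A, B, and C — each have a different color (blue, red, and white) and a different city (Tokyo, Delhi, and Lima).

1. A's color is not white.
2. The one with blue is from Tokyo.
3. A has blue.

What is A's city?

Tokyo

With clues 1–3, Delhi and Lima are impossible for A's city.
That leaves Tokyo.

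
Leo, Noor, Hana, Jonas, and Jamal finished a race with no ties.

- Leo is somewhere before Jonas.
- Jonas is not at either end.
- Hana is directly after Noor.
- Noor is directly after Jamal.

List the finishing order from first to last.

Leo, Jonas, Jamal, Noor, Hana

From clue 1: Leo is in {1,2,3,4}.
From clues 1–2: Leo is in {1,2,3}.
From clues 1–4: Leo → place 1, Jonas → place 2, Jamal → place 3, Noor → place 4, Hana → place 5.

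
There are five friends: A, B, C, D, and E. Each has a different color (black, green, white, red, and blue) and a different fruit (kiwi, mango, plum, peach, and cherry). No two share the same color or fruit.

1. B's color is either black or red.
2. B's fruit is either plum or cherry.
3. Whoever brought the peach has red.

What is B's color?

Clue 1 rules out blue, green, and white for B's color.
With clues 1–3, red is impossible for B's color.
That leaves black.

black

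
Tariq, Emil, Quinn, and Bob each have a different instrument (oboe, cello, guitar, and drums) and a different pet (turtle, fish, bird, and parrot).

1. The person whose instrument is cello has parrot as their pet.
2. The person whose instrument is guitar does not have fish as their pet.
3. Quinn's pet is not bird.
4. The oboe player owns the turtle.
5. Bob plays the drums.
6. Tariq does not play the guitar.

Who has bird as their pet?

With clues 1–3, Quinn is impossible for the one with pet bird.
With clues 1–5, Bob is impossible for the one with pet bird.
With clues 1–6, Tariq is impossible for the one with pet bird.
That leaves Emil.

Emil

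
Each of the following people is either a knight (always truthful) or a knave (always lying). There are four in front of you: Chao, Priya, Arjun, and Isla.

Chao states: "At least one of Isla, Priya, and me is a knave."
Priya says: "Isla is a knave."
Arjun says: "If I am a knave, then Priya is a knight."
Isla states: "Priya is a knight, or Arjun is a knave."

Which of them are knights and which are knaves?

Chao: knight, Priya: knave, Arjun: knave, Isla: knight

Consider Chao. Suppose Chao is a knave.
Then Chao's own statement would have to be false, but it can't be — contradiction.
So Chao is a knight.
Consider Priya. Suppose Priya is a knight.
Then no assignment of the remaining roles makes every statement match its speaker's type — contradiction.
So Priya is a knave.
Consider Arjun. Suppose Arjun is a knight.
Then no assignment of the remaining roles makes every statement match its speaker's type — contradiction.
So Arjun is a knave.
With that fixed, Isla's statement is true, so Isla is a knight.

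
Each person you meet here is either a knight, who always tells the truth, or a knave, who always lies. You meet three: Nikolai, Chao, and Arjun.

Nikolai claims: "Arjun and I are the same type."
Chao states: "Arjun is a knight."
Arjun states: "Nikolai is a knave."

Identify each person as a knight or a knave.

Consider Nikolai. Suppose Nikolai is a knight.
Then no assignment of the remaining roles makes every statement match its speaker's type — contradiction.
So Nikolai is a knave.
With that fixed, Arjun's statement is true, so Arjun is a knight.
With that fixed, Chao's statement is true, so Chao is a knight.

Nikolai: knave, Chao: knight, Arjun: knight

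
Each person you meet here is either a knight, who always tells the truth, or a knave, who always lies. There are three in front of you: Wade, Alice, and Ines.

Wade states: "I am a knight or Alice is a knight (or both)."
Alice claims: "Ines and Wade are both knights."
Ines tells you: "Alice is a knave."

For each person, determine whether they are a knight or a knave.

Wade: knave, Alice: knave, Ines: knight

Consider Wade. Suppose Wade is a knight.
Then no assignment of the remaining roles makes every statement match its speaker's type — contradiction.
So Wade is a knave.
With that fixed, Alice's statement is false, so Alice is a knave.
With that fixed, Ines's statement is true, so Ines is a knight.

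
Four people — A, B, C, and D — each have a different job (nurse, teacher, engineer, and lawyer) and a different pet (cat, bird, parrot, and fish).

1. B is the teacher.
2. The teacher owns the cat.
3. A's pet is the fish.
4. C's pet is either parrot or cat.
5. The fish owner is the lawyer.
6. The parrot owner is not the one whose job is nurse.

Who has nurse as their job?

D

Clue 1 rules out B for the one with job nurse.
With clues 1–5, A is impossible for the one with job nurse.
With clues 1–6, C is impossible for the one with job nurse.
That leaves D.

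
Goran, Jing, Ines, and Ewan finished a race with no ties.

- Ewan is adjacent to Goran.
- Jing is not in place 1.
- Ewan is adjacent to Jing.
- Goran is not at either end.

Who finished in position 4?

Jing

With clues 1–3, Ewan is ruled out for place 4.
With clues 1–4, Goran and Ines are ruled out for place 4.
So place 4 is Jing.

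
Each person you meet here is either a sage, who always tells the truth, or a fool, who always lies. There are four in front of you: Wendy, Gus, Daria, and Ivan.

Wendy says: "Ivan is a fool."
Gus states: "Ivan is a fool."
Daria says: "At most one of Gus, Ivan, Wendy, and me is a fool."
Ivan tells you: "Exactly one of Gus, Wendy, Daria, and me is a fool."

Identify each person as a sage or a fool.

Consider Wendy. Suppose Wendy is a fool.
Then no assignment of the remaining roles makes every statement match its speaker's type — contradiction.
So Wendy is a sage.
Consider Gus. Suppose Gus is a fool.
Then no assignment of the remaining roles makes every statement match its speaker's type — contradiction.
So Gus is a sage.
Consider Daria. Suppose Daria is a sage.
Then whichever role Ivan has, Ivan's statement has the wrong truth value — contradiction.
So Daria is a fool.
Consider Ivan. Suppose Ivan is a sage.
Then Wendy's statement comes out false, contradicting Wendy being a sage.
So Ivan is a fool.

Wendy: sage, Gus: sage, Daria: fool, Ivan: fool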